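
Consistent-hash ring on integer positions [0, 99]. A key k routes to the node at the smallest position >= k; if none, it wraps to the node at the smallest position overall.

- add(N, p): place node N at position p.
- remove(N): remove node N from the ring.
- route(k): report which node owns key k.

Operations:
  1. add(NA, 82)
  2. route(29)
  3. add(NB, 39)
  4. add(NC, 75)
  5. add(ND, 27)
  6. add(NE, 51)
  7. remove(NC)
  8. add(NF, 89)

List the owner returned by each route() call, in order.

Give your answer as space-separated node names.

Op 1: add NA@82 -> ring=[82:NA]
Op 2: route key 29: smallest pos >= 29 is 82 -> NA
Op 3: add NB@39 -> ring=[39:NB,82:NA]
Op 4: add NC@75 -> ring=[39:NB,75:NC,82:NA]
Op 5: add ND@27 -> ring=[27:ND,39:NB,75:NC,82:NA]
Op 6: add NE@51 -> ring=[27:ND,39:NB,51:NE,75:NC,82:NA]
Op 7: remove NC -> ring=[27:ND,39:NB,51:NE,82:NA]
Op 8: add NF@89 -> ring=[27:ND,39:NB,51:NE,82:NA,89:NF]

Answer: NA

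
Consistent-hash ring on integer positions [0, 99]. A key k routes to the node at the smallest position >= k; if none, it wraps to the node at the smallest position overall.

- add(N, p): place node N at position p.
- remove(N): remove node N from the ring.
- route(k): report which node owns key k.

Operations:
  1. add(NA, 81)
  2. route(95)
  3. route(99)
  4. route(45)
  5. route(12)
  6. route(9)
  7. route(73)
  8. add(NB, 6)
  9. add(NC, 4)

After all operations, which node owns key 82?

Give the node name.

Op 1: add NA@81 -> ring=[81:NA]
Op 2: route key 95: none >= 95, wrap to smallest pos 81 -> NA
Op 3: route key 99: none >= 99, wrap to smallest pos 81 -> NA
Op 4: route key 45: smallest pos >= 45 is 81 -> NA
Op 5: route key 12: smallest pos >= 12 is 81 -> NA
Op 6: route key 9: smallest pos >= 9 is 81 -> NA
Op 7: route key 73: smallest pos >= 73 is 81 -> NA
Op 8: add NB@6 -> ring=[6:NB,81:NA]
Op 9: add NC@4 -> ring=[4:NC,6:NB,81:NA]
Final route key 82: none >= 82, wrap to smallest pos 4 -> NC

Answer: NC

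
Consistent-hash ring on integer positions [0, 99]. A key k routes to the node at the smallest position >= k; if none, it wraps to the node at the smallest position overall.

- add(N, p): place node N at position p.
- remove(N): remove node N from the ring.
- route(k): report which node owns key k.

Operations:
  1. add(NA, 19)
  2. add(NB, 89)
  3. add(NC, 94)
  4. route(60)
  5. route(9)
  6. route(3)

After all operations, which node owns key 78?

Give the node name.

Op 1: add NA@19 -> ring=[19:NA]
Op 2: add NB@89 -> ring=[19:NA,89:NB]
Op 3: add NC@94 -> ring=[19:NA,89:NB,94:NC]
Op 4: route key 60: smallest pos >= 60 is 89 -> NB
Op 5: route key 9: smallest pos >= 9 is 19 -> NA
Op 6: route key 3: smallest pos >= 3 is 19 -> NA
Final route key 78: smallest pos >= 78 is 89 -> NB

Answer: NB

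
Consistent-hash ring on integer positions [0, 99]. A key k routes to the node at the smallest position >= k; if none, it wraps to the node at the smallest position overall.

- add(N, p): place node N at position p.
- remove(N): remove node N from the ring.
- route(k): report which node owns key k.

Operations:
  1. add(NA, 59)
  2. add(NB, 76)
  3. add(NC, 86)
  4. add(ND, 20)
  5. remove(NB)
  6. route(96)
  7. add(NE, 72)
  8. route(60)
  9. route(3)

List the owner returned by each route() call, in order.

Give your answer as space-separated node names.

Op 1: add NA@59 -> ring=[59:NA]
Op 2: add NB@76 -> ring=[59:NA,76:NB]
Op 3: add NC@86 -> ring=[59:NA,76:NB,86:NC]
Op 4: add ND@20 -> ring=[20:ND,59:NA,76:NB,86:NC]
Op 5: remove NB -> ring=[20:ND,59:NA,86:NC]
Op 6: route key 96: none >= 96, wrap to smallest pos 20 -> ND
Op 7: add NE@72 -> ring=[20:ND,59:NA,72:NE,86:NC]
Op 8: route key 60: smallest pos >= 60 is 72 -> NE
Op 9: route key 3: smallest pos >= 3 is 20 -> ND

Answer: ND NE ND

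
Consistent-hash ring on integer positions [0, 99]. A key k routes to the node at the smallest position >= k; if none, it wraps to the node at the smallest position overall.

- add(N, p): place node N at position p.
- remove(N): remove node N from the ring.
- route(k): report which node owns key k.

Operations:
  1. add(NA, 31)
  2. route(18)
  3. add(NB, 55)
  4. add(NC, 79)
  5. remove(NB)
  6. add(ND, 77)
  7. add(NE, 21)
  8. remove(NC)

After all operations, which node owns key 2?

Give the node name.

Answer: NE

Derivation:
Op 1: add NA@31 -> ring=[31:NA]
Op 2: route key 18: smallest pos >= 18 is 31 -> NA
Op 3: add NB@55 -> ring=[31:NA,55:NB]
Op 4: add NC@79 -> ring=[31:NA,55:NB,79:NC]
Op 5: remove NB -> ring=[31:NA,79:NC]
Op 6: add ND@77 -> ring=[31:NA,77:ND,79:NC]
Op 7: add NE@21 -> ring=[21:NE,31:NA,77:ND,79:NC]
Op 8: remove NC -> ring=[21:NE,31:NA,77:ND]
Final route key 2: smallest pos >= 2 is 21 -> NE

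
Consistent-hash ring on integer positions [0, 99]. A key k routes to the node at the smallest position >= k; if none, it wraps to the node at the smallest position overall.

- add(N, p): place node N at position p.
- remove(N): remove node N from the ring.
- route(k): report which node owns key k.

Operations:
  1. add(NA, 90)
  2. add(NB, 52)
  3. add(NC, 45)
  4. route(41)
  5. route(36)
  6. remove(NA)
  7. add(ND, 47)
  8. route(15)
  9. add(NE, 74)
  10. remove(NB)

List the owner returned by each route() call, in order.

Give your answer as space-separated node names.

Op 1: add NA@90 -> ring=[90:NA]
Op 2: add NB@52 -> ring=[52:NB,90:NA]
Op 3: add NC@45 -> ring=[45:NC,52:NB,90:NA]
Op 4: route key 41: smallest pos >= 41 is 45 -> NC
Op 5: route key 36: smallest pos >= 36 is 45 -> NC
Op 6: remove NA -> ring=[45:NC,52:NB]
Op 7: add ND@47 -> ring=[45:NC,47:ND,52:NB]
Op 8: route key 15: smallest pos >= 15 is 45 -> NC
Op 9: add NE@74 -> ring=[45:NC,47:ND,52:NB,74:NE]
Op 10: remove NB -> ring=[45:NC,47:ND,74:NE]

Answer: NC NC NC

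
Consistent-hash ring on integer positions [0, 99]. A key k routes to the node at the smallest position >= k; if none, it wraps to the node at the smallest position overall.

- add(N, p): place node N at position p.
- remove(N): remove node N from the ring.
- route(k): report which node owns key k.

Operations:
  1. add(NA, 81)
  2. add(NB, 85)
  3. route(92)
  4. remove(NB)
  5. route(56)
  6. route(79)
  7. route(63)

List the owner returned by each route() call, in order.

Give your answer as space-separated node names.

Op 1: add NA@81 -> ring=[81:NA]
Op 2: add NB@85 -> ring=[81:NA,85:NB]
Op 3: route key 92: none >= 92, wrap to smallest pos 81 -> NA
Op 4: remove NB -> ring=[81:NA]
Op 5: route key 56: smallest pos >= 56 is 81 -> NA
Op 6: route key 79: smallest pos >= 79 is 81 -> NA
Op 7: route key 63: smallest pos >= 63 is 81 -> NA

Answer: NA NA NA NA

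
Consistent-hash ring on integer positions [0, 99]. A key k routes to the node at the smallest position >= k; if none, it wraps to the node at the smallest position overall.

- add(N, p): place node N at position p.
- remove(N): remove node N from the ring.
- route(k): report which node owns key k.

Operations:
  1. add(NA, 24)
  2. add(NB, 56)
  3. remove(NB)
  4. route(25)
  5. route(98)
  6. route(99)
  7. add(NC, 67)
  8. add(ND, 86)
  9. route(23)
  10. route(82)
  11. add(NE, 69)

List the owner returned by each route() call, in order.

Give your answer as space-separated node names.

Op 1: add NA@24 -> ring=[24:NA]
Op 2: add NB@56 -> ring=[24:NA,56:NB]
Op 3: remove NB -> ring=[24:NA]
Op 4: route key 25: none >= 25, wrap to smallest pos 24 -> NA
Op 5: route key 98: none >= 98, wrap to smallest pos 24 -> NA
Op 6: route key 99: none >= 99, wrap to smallest pos 24 -> NA
Op 7: add NC@67 -> ring=[24:NA,67:NC]
Op 8: add ND@86 -> ring=[24:NA,67:NC,86:ND]
Op 9: route key 23: smallest pos >= 23 is 24 -> NA
Op 10: route key 82: smallest pos >= 82 is 86 -> ND
Op 11: add NE@69 -> ring=[24:NA,67:NC,69:NE,86:ND]

Answer: NA NA NA NA ND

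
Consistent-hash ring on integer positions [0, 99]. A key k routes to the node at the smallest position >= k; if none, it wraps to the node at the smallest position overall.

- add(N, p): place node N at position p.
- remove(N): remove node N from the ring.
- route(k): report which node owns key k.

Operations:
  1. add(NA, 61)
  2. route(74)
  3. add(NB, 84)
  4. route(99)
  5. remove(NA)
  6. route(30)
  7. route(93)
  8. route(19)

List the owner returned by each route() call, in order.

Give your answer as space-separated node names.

Answer: NA NA NB NB NB

Derivation:
Op 1: add NA@61 -> ring=[61:NA]
Op 2: route key 74: none >= 74, wrap to smallest pos 61 -> NA
Op 3: add NB@84 -> ring=[61:NA,84:NB]
Op 4: route key 99: none >= 99, wrap to smallest pos 61 -> NA
Op 5: remove NA -> ring=[84:NB]
Op 6: route key 30: smallest pos >= 30 is 84 -> NB
Op 7: route key 93: none >= 93, wrap to smallest pos 84 -> NB
Op 8: route key 19: smallest pos >= 19 is 84 -> NB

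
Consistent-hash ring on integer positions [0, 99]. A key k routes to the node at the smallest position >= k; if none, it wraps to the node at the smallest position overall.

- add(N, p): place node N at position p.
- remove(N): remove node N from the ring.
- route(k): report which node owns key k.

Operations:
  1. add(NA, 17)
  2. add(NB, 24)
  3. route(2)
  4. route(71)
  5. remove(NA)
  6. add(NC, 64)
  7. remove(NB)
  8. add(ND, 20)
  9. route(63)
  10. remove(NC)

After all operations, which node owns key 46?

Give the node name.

Answer: ND

Derivation:
Op 1: add NA@17 -> ring=[17:NA]
Op 2: add NB@24 -> ring=[17:NA,24:NB]
Op 3: route key 2: smallest pos >= 2 is 17 -> NA
Op 4: route key 71: none >= 71, wrap to smallest pos 17 -> NA
Op 5: remove NA -> ring=[24:NB]
Op 6: add NC@64 -> ring=[24:NB,64:NC]
Op 7: remove NB -> ring=[64:NC]
Op 8: add ND@20 -> ring=[20:ND,64:NC]
Op 9: route key 63: smallest pos >= 63 is 64 -> NC
Op 10: remove NC -> ring=[20:ND]
Final route key 46: none >= 46, wrap to smallest pos 20 -> ND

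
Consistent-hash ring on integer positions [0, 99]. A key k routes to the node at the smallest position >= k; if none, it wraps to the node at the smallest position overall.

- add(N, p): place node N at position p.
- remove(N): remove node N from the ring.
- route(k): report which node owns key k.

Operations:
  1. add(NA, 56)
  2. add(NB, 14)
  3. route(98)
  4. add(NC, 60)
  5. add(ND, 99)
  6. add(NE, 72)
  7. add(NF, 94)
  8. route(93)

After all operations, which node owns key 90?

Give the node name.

Answer: NF

Derivation:
Op 1: add NA@56 -> ring=[56:NA]
Op 2: add NB@14 -> ring=[14:NB,56:NA]
Op 3: route key 98: none >= 98, wrap to smallest pos 14 -> NB
Op 4: add NC@60 -> ring=[14:NB,56:NA,60:NC]
Op 5: add ND@99 -> ring=[14:NB,56:NA,60:NC,99:ND]
Op 6: add NE@72 -> ring=[14:NB,56:NA,60:NC,72:NE,99:ND]
Op 7: add NF@94 -> ring=[14:NB,56:NA,60:NC,72:NE,94:NF,99:ND]
Op 8: route key 93: smallest pos >= 93 is 94 -> NF
Final route key 90: smallest pos >= 90 is 94 -> NF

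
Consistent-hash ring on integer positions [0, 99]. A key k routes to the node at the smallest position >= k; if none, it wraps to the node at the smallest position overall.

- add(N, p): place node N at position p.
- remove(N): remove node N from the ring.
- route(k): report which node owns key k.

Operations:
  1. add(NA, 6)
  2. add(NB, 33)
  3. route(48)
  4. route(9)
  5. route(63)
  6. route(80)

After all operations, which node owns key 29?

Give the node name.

Answer: NB

Derivation:
Op 1: add NA@6 -> ring=[6:NA]
Op 2: add NB@33 -> ring=[6:NA,33:NB]
Op 3: route key 48: none >= 48, wrap to smallest pos 6 -> NA
Op 4: route key 9: smallest pos >= 9 is 33 -> NB
Op 5: route key 63: none >= 63, wrap to smallest pos 6 -> NA
Op 6: route key 80: none >= 80, wrap to smallest pos 6 -> NA
Final route key 29: smallest pos >= 29 is 33 -> NB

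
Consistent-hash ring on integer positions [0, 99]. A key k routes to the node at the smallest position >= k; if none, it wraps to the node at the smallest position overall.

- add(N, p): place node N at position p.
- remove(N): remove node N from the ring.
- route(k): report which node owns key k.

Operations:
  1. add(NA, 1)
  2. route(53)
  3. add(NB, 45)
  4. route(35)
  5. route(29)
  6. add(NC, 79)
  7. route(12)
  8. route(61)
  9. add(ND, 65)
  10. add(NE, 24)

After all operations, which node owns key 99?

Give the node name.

Op 1: add NA@1 -> ring=[1:NA]
Op 2: route key 53: none >= 53, wrap to smallest pos 1 -> NA
Op 3: add NB@45 -> ring=[1:NA,45:NB]
Op 4: route key 35: smallest pos >= 35 is 45 -> NB
Op 5: route key 29: smallest pos >= 29 is 45 -> NB
Op 6: add NC@79 -> ring=[1:NA,45:NB,79:NC]
Op 7: route key 12: smallest pos >= 12 is 45 -> NB
Op 8: route key 61: smallest pos >= 61 is 79 -> NC
Op 9: add ND@65 -> ring=[1:NA,45:NB,65:ND,79:NC]
Op 10: add NE@24 -> ring=[1:NA,24:NE,45:NB,65:ND,79:NC]
Final route key 99: none >= 99, wrap to smallest pos 1 -> NA

Answer: NA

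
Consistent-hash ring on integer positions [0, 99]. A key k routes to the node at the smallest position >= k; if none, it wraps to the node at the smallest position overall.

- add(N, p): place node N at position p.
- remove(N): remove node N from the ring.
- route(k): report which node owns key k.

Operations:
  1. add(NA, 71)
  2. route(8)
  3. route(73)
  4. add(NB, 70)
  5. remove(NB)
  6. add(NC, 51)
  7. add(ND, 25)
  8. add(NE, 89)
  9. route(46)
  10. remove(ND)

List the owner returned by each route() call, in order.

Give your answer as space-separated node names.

Answer: NA NA NC

Derivation:
Op 1: add NA@71 -> ring=[71:NA]
Op 2: route key 8: smallest pos >= 8 is 71 -> NA
Op 3: route key 73: none >= 73, wrap to smallest pos 71 -> NA
Op 4: add NB@70 -> ring=[70:NB,71:NA]
Op 5: remove NB -> ring=[71:NA]
Op 6: add NC@51 -> ring=[51:NC,71:NA]
Op 7: add ND@25 -> ring=[25:ND,51:NC,71:NA]
Op 8: add NE@89 -> ring=[25:ND,51:NC,71:NA,89:NE]
Op 9: route key 46: smallest pos >= 46 is 51 -> NC
Op 10: remove ND -> ring=[51:NC,71:NA,89:NE]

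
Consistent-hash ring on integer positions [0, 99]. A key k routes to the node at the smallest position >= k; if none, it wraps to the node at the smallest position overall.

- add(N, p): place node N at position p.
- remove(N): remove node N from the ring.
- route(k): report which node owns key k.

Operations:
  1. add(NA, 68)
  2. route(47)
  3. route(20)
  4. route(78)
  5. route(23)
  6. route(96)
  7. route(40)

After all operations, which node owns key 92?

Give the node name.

Answer: NA

Derivation:
Op 1: add NA@68 -> ring=[68:NA]
Op 2: route key 47: smallest pos >= 47 is 68 -> NA
Op 3: route key 20: smallest pos >= 20 is 68 -> NA
Op 4: route key 78: none >= 78, wrap to smallest pos 68 -> NA
Op 5: route key 23: smallest pos >= 23 is 68 -> NA
Op 6: route key 96: none >= 96, wrap to smallest pos 68 -> NA
Op 7: route key 40: smallest pos >= 40 is 68 -> NA
Final route key 92: none >= 92, wrap to smallest pos 68 -> NA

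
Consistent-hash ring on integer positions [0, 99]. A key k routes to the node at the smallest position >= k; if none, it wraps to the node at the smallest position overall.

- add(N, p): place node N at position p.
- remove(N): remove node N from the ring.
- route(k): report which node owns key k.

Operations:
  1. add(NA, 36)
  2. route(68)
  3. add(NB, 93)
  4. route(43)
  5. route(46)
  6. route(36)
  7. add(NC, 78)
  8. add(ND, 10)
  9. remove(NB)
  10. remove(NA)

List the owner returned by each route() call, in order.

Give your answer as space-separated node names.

Answer: NA NB NB NA

Derivation:
Op 1: add NA@36 -> ring=[36:NA]
Op 2: route key 68: none >= 68, wrap to smallest pos 36 -> NA
Op 3: add NB@93 -> ring=[36:NA,93:NB]
Op 4: route key 43: smallest pos >= 43 is 93 -> NB
Op 5: route key 46: smallest pos >= 46 is 93 -> NB
Op 6: route key 36: smallest pos >= 36 is 36 -> NA
Op 7: add NC@78 -> ring=[36:NA,78:NC,93:NB]
Op 8: add ND@10 -> ring=[10:ND,36:NA,78:NC,93:NB]
Op 9: remove NB -> ring=[10:ND,36:NA,78:NC]
Op 10: remove NA -> ring=[10:ND,78:NC]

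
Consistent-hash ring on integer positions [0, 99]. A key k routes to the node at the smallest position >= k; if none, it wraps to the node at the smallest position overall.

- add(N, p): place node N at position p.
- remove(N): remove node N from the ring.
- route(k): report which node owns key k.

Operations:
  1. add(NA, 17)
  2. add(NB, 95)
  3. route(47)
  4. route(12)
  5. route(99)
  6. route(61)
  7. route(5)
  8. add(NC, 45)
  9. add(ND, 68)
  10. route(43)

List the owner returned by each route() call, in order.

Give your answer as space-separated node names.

Op 1: add NA@17 -> ring=[17:NA]
Op 2: add NB@95 -> ring=[17:NA,95:NB]
Op 3: route key 47: smallest pos >= 47 is 95 -> NB
Op 4: route key 12: smallest pos >= 12 is 17 -> NA
Op 5: route key 99: none >= 99, wrap to smallest pos 17 -> NA
Op 6: route key 61: smallest pos >= 61 is 95 -> NB
Op 7: route key 5: smallest pos >= 5 is 17 -> NA
Op 8: add NC@45 -> ring=[17:NA,45:NC,95:NB]
Op 9: add ND@68 -> ring=[17:NA,45:NC,68:ND,95:NB]
Op 10: route key 43: smallest pos >= 43 is 45 -> NC

Answer: NB NA NA NB NA NC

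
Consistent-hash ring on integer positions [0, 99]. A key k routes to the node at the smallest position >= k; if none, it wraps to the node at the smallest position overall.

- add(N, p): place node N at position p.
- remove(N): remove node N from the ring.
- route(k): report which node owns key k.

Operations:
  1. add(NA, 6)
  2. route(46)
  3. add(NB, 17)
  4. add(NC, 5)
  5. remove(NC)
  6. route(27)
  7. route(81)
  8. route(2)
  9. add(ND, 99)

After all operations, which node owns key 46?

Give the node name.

Op 1: add NA@6 -> ring=[6:NA]
Op 2: route key 46: none >= 46, wrap to smallest pos 6 -> NA
Op 3: add NB@17 -> ring=[6:NA,17:NB]
Op 4: add NC@5 -> ring=[5:NC,6:NA,17:NB]
Op 5: remove NC -> ring=[6:NA,17:NB]
Op 6: route key 27: none >= 27, wrap to smallest pos 6 -> NA
Op 7: route key 81: none >= 81, wrap to smallest pos 6 -> NA
Op 8: route key 2: smallest pos >= 2 is 6 -> NA
Op 9: add ND@99 -> ring=[6:NA,17:NB,99:ND]
Final route key 46: smallest pos >= 46 is 99 -> ND

Answer: ND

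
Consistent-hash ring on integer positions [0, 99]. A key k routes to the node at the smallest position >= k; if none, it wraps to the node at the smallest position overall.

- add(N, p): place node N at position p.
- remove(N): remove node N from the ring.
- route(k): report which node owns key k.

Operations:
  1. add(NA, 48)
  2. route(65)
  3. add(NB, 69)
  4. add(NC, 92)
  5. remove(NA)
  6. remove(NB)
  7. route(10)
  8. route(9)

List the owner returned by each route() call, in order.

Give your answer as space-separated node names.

Op 1: add NA@48 -> ring=[48:NA]
Op 2: route key 65: none >= 65, wrap to smallest pos 48 -> NA
Op 3: add NB@69 -> ring=[48:NA,69:NB]
Op 4: add NC@92 -> ring=[48:NA,69:NB,92:NC]
Op 5: remove NA -> ring=[69:NB,92:NC]
Op 6: remove NB -> ring=[92:NC]
Op 7: route key 10: smallest pos >= 10 is 92 -> NC
Op 8: route key 9: smallest pos >= 9 is 92 -> NC

Answer: NA NC NC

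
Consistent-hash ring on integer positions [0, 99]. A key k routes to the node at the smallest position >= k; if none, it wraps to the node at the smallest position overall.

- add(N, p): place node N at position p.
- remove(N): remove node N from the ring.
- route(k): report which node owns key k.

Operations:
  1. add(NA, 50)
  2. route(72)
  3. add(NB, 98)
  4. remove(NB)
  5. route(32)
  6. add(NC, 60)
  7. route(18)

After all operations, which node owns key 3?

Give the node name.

Answer: NA

Derivation:
Op 1: add NA@50 -> ring=[50:NA]
Op 2: route key 72: none >= 72, wrap to smallest pos 50 -> NA
Op 3: add NB@98 -> ring=[50:NA,98:NB]
Op 4: remove NB -> ring=[50:NA]
Op 5: route key 32: smallest pos >= 32 is 50 -> NA
Op 6: add NC@60 -> ring=[50:NA,60:NC]
Op 7: route key 18: smallest pos >= 18 is 50 -> NA
Final route key 3: smallest pos >= 3 is 50 -> NA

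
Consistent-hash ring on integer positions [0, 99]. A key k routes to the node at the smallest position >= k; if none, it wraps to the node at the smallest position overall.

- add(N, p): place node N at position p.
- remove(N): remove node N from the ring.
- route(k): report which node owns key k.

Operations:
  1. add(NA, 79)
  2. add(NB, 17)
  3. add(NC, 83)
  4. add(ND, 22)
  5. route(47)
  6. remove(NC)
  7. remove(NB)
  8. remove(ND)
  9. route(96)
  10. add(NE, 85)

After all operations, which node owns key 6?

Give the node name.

Op 1: add NA@79 -> ring=[79:NA]
Op 2: add NB@17 -> ring=[17:NB,79:NA]
Op 3: add NC@83 -> ring=[17:NB,79:NA,83:NC]
Op 4: add ND@22 -> ring=[17:NB,22:ND,79:NA,83:NC]
Op 5: route key 47: smallest pos >= 47 is 79 -> NA
Op 6: remove NC -> ring=[17:NB,22:ND,79:NA]
Op 7: remove NB -> ring=[22:ND,79:NA]
Op 8: remove ND -> ring=[79:NA]
Op 9: route key 96: none >= 96, wrap to smallest pos 79 -> NA
Op 10: add NE@85 -> ring=[79:NA,85:NE]
Final route key 6: smallest pos >= 6 is 79 -> NA

Answer: NA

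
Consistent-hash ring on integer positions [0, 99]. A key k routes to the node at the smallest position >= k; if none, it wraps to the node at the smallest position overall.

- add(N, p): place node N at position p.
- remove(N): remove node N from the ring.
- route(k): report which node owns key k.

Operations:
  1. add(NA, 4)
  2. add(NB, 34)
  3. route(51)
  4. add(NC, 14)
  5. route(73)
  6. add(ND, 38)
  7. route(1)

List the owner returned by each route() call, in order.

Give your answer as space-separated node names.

Op 1: add NA@4 -> ring=[4:NA]
Op 2: add NB@34 -> ring=[4:NA,34:NB]
Op 3: route key 51: none >= 51, wrap to smallest pos 4 -> NA
Op 4: add NC@14 -> ring=[4:NA,14:NC,34:NB]
Op 5: route key 73: none >= 73, wrap to smallest pos 4 -> NA
Op 6: add ND@38 -> ring=[4:NA,14:NC,34:NB,38:ND]
Op 7: route key 1: smallest pos >= 1 is 4 -> NA

Answer: NA NA NA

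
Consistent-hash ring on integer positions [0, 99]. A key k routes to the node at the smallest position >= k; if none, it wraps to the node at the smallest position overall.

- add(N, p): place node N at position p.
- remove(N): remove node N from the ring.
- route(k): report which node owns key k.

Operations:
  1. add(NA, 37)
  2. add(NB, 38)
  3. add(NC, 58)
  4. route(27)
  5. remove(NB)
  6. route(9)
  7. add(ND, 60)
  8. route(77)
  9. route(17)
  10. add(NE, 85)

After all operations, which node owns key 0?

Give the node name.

Op 1: add NA@37 -> ring=[37:NA]
Op 2: add NB@38 -> ring=[37:NA,38:NB]
Op 3: add NC@58 -> ring=[37:NA,38:NB,58:NC]
Op 4: route key 27: smallest pos >= 27 is 37 -> NA
Op 5: remove NB -> ring=[37:NA,58:NC]
Op 6: route key 9: smallest pos >= 9 is 37 -> NA
Op 7: add ND@60 -> ring=[37:NA,58:NC,60:ND]
Op 8: route key 77: none >= 77, wrap to smallest pos 37 -> NA
Op 9: route key 17: smallest pos >= 17 is 37 -> NA
Op 10: add NE@85 -> ring=[37:NA,58:NC,60:ND,85:NE]
Final route key 0: smallest pos >= 0 is 37 -> NA

Answer: NA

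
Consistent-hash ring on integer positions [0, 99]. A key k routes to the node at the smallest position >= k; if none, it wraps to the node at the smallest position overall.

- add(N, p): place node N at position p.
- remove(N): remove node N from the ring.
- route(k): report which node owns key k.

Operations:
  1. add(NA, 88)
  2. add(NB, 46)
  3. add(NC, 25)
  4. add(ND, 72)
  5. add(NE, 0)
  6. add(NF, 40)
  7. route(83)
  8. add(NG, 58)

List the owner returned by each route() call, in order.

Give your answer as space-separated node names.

Op 1: add NA@88 -> ring=[88:NA]
Op 2: add NB@46 -> ring=[46:NB,88:NA]
Op 3: add NC@25 -> ring=[25:NC,46:NB,88:NA]
Op 4: add ND@72 -> ring=[25:NC,46:NB,72:ND,88:NA]
Op 5: add NE@0 -> ring=[0:NE,25:NC,46:NB,72:ND,88:NA]
Op 6: add NF@40 -> ring=[0:NE,25:NC,40:NF,46:NB,72:ND,88:NA]
Op 7: route key 83: smallest pos >= 83 is 88 -> NA
Op 8: add NG@58 -> ring=[0:NE,25:NC,40:NF,46:NB,58:NG,72:ND,88:NA]

Answer: NA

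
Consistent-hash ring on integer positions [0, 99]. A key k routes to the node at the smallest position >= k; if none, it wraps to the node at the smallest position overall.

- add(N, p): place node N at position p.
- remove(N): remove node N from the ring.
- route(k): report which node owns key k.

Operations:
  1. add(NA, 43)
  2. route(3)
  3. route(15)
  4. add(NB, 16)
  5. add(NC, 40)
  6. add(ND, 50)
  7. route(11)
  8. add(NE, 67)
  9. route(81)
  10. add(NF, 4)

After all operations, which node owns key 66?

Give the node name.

Op 1: add NA@43 -> ring=[43:NA]
Op 2: route key 3: smallest pos >= 3 is 43 -> NA
Op 3: route key 15: smallest pos >= 15 is 43 -> NA
Op 4: add NB@16 -> ring=[16:NB,43:NA]
Op 5: add NC@40 -> ring=[16:NB,40:NC,43:NA]
Op 6: add ND@50 -> ring=[16:NB,40:NC,43:NA,50:ND]
Op 7: route key 11: smallest pos >= 11 is 16 -> NB
Op 8: add NE@67 -> ring=[16:NB,40:NC,43:NA,50:ND,67:NE]
Op 9: route key 81: none >= 81, wrap to smallest pos 16 -> NB
Op 10: add NF@4 -> ring=[4:NF,16:NB,40:NC,43:NA,50:ND,67:NE]
Final route key 66: smallest pos >= 66 is 67 -> NE

Answer: NE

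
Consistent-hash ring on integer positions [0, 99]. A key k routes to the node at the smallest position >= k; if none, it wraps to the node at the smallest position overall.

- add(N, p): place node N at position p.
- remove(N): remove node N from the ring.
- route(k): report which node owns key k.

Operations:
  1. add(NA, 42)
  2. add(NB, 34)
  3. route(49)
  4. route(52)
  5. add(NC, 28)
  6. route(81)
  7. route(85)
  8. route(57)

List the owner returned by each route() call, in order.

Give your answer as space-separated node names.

Op 1: add NA@42 -> ring=[42:NA]
Op 2: add NB@34 -> ring=[34:NB,42:NA]
Op 3: route key 49: none >= 49, wrap to smallest pos 34 -> NB
Op 4: route key 52: none >= 52, wrap to smallest pos 34 -> NB
Op 5: add NC@28 -> ring=[28:NC,34:NB,42:NA]
Op 6: route key 81: none >= 81, wrap to smallest pos 28 -> NC
Op 7: route key 85: none >= 85, wrap to smallest pos 28 -> NC
Op 8: route key 57: none >= 57, wrap to smallest pos 28 -> NC

Answer: NB NB NC NC NC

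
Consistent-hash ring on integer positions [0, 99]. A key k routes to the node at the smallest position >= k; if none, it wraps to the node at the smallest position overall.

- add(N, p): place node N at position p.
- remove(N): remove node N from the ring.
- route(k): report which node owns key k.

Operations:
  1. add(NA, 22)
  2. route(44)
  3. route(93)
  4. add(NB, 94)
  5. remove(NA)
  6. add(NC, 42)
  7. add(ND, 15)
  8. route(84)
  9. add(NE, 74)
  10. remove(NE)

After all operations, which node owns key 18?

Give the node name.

Answer: NC

Derivation:
Op 1: add NA@22 -> ring=[22:NA]
Op 2: route key 44: none >= 44, wrap to smallest pos 22 -> NA
Op 3: route key 93: none >= 93, wrap to smallest pos 22 -> NA
Op 4: add NB@94 -> ring=[22:NA,94:NB]
Op 5: remove NA -> ring=[94:NB]
Op 6: add NC@42 -> ring=[42:NC,94:NB]
Op 7: add ND@15 -> ring=[15:ND,42:NC,94:NB]
Op 8: route key 84: smallest pos >= 84 is 94 -> NB
Op 9: add NE@74 -> ring=[15:ND,42:NC,74:NE,94:NB]
Op 10: remove NE -> ring=[15:ND,42:NC,94:NB]
Final route key 18: smallest pos >= 18 is 42 -> NC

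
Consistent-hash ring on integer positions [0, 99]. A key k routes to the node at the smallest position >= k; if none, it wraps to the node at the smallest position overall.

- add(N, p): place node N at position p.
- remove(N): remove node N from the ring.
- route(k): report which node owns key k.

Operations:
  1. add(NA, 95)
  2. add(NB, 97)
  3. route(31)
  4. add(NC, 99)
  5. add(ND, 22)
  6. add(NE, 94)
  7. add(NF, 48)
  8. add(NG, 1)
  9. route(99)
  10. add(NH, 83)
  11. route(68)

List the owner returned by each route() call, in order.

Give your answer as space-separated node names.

Answer: NA NC NH

Derivation:
Op 1: add NA@95 -> ring=[95:NA]
Op 2: add NB@97 -> ring=[95:NA,97:NB]
Op 3: route key 31: smallest pos >= 31 is 95 -> NA
Op 4: add NC@99 -> ring=[95:NA,97:NB,99:NC]
Op 5: add ND@22 -> ring=[22:ND,95:NA,97:NB,99:NC]
Op 6: add NE@94 -> ring=[22:ND,94:NE,95:NA,97:NB,99:NC]
Op 7: add NF@48 -> ring=[22:ND,48:NF,94:NE,95:NA,97:NB,99:NC]
Op 8: add NG@1 -> ring=[1:NG,22:ND,48:NF,94:NE,95:NA,97:NB,99:NC]
Op 9: route key 99: smallest pos >= 99 is 99 -> NC
Op 10: add NH@83 -> ring=[1:NG,22:ND,48:NF,83:NH,94:NE,95:NA,97:NB,99:NC]
Op 11: route key 68: smallest pos >= 68 is 83 -> NH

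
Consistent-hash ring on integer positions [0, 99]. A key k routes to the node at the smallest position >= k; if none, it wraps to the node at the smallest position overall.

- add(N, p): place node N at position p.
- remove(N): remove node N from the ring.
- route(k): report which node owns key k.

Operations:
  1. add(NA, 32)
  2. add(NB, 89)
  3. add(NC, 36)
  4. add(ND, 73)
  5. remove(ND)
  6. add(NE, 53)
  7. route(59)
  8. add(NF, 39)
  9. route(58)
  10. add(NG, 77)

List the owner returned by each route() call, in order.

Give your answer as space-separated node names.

Answer: NB NB

Derivation:
Op 1: add NA@32 -> ring=[32:NA]
Op 2: add NB@89 -> ring=[32:NA,89:NB]
Op 3: add NC@36 -> ring=[32:NA,36:NC,89:NB]
Op 4: add ND@73 -> ring=[32:NA,36:NC,73:ND,89:NB]
Op 5: remove ND -> ring=[32:NA,36:NC,89:NB]
Op 6: add NE@53 -> ring=[32:NA,36:NC,53:NE,89:NB]
Op 7: route key 59: smallest pos >= 59 is 89 -> NB
Op 8: add NF@39 -> ring=[32:NA,36:NC,39:NF,53:NE,89:NB]
Op 9: route key 58: smallest pos >= 58 is 89 -> NB
Op 10: add NG@77 -> ring=[32:NA,36:NC,39:NF,53:NE,77:NG,89:NB]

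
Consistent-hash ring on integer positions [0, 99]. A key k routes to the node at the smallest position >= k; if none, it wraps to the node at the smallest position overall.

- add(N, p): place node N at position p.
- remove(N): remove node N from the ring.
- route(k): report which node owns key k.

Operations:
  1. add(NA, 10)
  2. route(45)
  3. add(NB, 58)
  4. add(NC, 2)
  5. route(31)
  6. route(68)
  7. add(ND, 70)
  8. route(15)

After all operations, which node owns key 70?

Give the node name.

Answer: ND

Derivation:
Op 1: add NA@10 -> ring=[10:NA]
Op 2: route key 45: none >= 45, wrap to smallest pos 10 -> NA
Op 3: add NB@58 -> ring=[10:NA,58:NB]
Op 4: add NC@2 -> ring=[2:NC,10:NA,58:NB]
Op 5: route key 31: smallest pos >= 31 is 58 -> NB
Op 6: route key 68: none >= 68, wrap to smallest pos 2 -> NC
Op 7: add ND@70 -> ring=[2:NC,10:NA,58:NB,70:ND]
Op 8: route key 15: smallest pos >= 15 is 58 -> NB
Final route key 70: smallest pos >= 70 is 70 -> ND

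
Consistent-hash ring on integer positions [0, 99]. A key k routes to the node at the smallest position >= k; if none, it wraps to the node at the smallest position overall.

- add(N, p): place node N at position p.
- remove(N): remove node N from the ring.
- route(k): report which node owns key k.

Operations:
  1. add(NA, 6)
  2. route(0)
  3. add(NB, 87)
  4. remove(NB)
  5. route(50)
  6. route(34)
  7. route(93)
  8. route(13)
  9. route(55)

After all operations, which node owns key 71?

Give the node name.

Answer: NA

Derivation:
Op 1: add NA@6 -> ring=[6:NA]
Op 2: route key 0: smallest pos >= 0 is 6 -> NA
Op 3: add NB@87 -> ring=[6:NA,87:NB]
Op 4: remove NB -> ring=[6:NA]
Op 5: route key 50: none >= 50, wrap to smallest pos 6 -> NA
Op 6: route key 34: none >= 34, wrap to smallest pos 6 -> NA
Op 7: route key 93: none >= 93, wrap to smallest pos 6 -> NA
Op 8: route key 13: none >= 13, wrap to smallest pos 6 -> NA
Op 9: route key 55: none >= 55, wrap to smallest pos 6 -> NA
Final route key 71: none >= 71, wrap to smallest pos 6 -> NA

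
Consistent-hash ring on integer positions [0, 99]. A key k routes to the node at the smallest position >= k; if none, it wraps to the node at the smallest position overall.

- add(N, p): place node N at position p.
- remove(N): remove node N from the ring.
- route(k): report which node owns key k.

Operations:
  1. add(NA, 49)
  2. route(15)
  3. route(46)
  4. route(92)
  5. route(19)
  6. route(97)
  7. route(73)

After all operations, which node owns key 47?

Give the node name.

Answer: NA

Derivation:
Op 1: add NA@49 -> ring=[49:NA]
Op 2: route key 15: smallest pos >= 15 is 49 -> NA
Op 3: route key 46: smallest pos >= 46 is 49 -> NA
Op 4: route key 92: none >= 92, wrap to smallest pos 49 -> NA
Op 5: route key 19: smallest pos >= 19 is 49 -> NA
Op 6: route key 97: none >= 97, wrap to smallest pos 49 -> NA
Op 7: route key 73: none >= 73, wrap to smallest pos 49 -> NA
Final route key 47: smallest pos >= 47 is 49 -> NA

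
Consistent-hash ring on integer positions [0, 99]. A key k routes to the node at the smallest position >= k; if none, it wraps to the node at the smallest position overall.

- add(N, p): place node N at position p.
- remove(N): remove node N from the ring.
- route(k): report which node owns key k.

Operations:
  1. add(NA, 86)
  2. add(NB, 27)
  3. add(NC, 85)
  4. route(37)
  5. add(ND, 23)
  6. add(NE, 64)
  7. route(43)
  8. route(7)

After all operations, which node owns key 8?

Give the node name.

Op 1: add NA@86 -> ring=[86:NA]
Op 2: add NB@27 -> ring=[27:NB,86:NA]
Op 3: add NC@85 -> ring=[27:NB,85:NC,86:NA]
Op 4: route key 37: smallest pos >= 37 is 85 -> NC
Op 5: add ND@23 -> ring=[23:ND,27:NB,85:NC,86:NA]
Op 6: add NE@64 -> ring=[23:ND,27:NB,64:NE,85:NC,86:NA]
Op 7: route key 43: smallest pos >= 43 is 64 -> NE
Op 8: route key 7: smallest pos >= 7 is 23 -> ND
Final route key 8: smallest pos >= 8 is 23 -> ND

Answer: ND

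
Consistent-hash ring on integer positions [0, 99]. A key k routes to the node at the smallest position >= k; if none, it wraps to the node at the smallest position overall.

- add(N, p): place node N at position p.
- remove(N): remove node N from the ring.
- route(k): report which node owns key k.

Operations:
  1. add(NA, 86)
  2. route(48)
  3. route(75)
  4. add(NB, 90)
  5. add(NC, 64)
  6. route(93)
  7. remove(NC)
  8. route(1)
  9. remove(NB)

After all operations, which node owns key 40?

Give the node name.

Op 1: add NA@86 -> ring=[86:NA]
Op 2: route key 48: smallest pos >= 48 is 86 -> NA
Op 3: route key 75: smallest pos >= 75 is 86 -> NA
Op 4: add NB@90 -> ring=[86:NA,90:NB]
Op 5: add NC@64 -> ring=[64:NC,86:NA,90:NB]
Op 6: route key 93: none >= 93, wrap to smallest pos 64 -> NC
Op 7: remove NC -> ring=[86:NA,90:NB]
Op 8: route key 1: smallest pos >= 1 is 86 -> NA
Op 9: remove NB -> ring=[86:NA]
Final route key 40: smallest pos >= 40 is 86 -> NA

Answer: NA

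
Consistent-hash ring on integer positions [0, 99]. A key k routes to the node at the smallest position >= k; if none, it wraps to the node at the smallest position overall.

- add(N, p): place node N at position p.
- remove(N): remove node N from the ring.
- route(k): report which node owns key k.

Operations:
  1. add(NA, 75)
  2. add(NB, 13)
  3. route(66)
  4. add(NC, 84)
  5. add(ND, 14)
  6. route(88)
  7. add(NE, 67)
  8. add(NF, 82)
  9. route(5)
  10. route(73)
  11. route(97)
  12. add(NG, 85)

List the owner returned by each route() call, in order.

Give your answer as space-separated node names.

Op 1: add NA@75 -> ring=[75:NA]
Op 2: add NB@13 -> ring=[13:NB,75:NA]
Op 3: route key 66: smallest pos >= 66 is 75 -> NA
Op 4: add NC@84 -> ring=[13:NB,75:NA,84:NC]
Op 5: add ND@14 -> ring=[13:NB,14:ND,75:NA,84:NC]
Op 6: route key 88: none >= 88, wrap to smallest pos 13 -> NB
Op 7: add NE@67 -> ring=[13:NB,14:ND,67:NE,75:NA,84:NC]
Op 8: add NF@82 -> ring=[13:NB,14:ND,67:NE,75:NA,82:NF,84:NC]
Op 9: route key 5: smallest pos >= 5 is 13 -> NB
Op 10: route key 73: smallest pos >= 73 is 75 -> NA
Op 11: route key 97: none >= 97, wrap to smallest pos 13 -> NB
Op 12: add NG@85 -> ring=[13:NB,14:ND,67:NE,75:NA,82:NF,84:NC,85:NG]

Answer: NA NB NB NA NB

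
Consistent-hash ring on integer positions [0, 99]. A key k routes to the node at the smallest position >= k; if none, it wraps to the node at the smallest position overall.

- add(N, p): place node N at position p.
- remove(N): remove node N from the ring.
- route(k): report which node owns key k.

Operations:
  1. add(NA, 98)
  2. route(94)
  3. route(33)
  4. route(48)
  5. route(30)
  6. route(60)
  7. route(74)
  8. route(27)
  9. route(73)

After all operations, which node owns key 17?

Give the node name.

Op 1: add NA@98 -> ring=[98:NA]
Op 2: route key 94: smallest pos >= 94 is 98 -> NA
Op 3: route key 33: smallest pos >= 33 is 98 -> NA
Op 4: route key 48: smallest pos >= 48 is 98 -> NA
Op 5: route key 30: smallest pos >= 30 is 98 -> NA
Op 6: route key 60: smallest pos >= 60 is 98 -> NA
Op 7: route key 74: smallest pos >= 74 is 98 -> NA
Op 8: route key 27: smallest pos >= 27 is 98 -> NA
Op 9: route key 73: smallest pos >= 73 is 98 -> NA
Final route key 17: smallest pos >= 17 is 98 -> NA

Answer: NA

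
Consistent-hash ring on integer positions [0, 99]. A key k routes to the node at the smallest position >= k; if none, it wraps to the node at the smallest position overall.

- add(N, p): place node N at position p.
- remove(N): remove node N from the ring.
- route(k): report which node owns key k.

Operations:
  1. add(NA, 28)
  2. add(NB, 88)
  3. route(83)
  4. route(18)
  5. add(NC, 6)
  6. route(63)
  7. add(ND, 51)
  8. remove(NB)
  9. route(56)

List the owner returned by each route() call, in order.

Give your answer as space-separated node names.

Answer: NB NA NB NC

Derivation:
Op 1: add NA@28 -> ring=[28:NA]
Op 2: add NB@88 -> ring=[28:NA,88:NB]
Op 3: route key 83: smallest pos >= 83 is 88 -> NB
Op 4: route key 18: smallest pos >= 18 is 28 -> NA
Op 5: add NC@6 -> ring=[6:NC,28:NA,88:NB]
Op 6: route key 63: smallest pos >= 63 is 88 -> NB
Op 7: add ND@51 -> ring=[6:NC,28:NA,51:ND,88:NB]
Op 8: remove NB -> ring=[6:NC,28:NA,51:ND]
Op 9: route key 56: none >= 56, wrap to smallest pos 6 -> NC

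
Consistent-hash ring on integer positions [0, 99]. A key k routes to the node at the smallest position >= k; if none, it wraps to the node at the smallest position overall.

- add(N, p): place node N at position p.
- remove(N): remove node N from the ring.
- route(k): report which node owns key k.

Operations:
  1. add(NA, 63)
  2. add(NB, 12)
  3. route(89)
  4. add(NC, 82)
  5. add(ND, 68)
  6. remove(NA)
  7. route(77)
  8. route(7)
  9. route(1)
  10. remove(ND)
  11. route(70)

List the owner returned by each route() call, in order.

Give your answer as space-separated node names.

Op 1: add NA@63 -> ring=[63:NA]
Op 2: add NB@12 -> ring=[12:NB,63:NA]
Op 3: route key 89: none >= 89, wrap to smallest pos 12 -> NB
Op 4: add NC@82 -> ring=[12:NB,63:NA,82:NC]
Op 5: add ND@68 -> ring=[12:NB,63:NA,68:ND,82:NC]
Op 6: remove NA -> ring=[12:NB,68:ND,82:NC]
Op 7: route key 77: smallest pos >= 77 is 82 -> NC
Op 8: route key 7: smallest pos >= 7 is 12 -> NB
Op 9: route key 1: smallest pos >= 1 is 12 -> NB
Op 10: remove ND -> ring=[12:NB,82:NC]
Op 11: route key 70: smallest pos >= 70 is 82 -> NC

Answer: NB NC NB NB NC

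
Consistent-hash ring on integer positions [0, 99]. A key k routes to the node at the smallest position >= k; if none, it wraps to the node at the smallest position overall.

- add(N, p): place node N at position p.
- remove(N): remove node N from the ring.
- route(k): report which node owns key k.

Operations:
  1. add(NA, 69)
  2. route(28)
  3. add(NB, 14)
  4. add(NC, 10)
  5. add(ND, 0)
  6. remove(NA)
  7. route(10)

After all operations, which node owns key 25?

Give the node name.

Answer: ND

Derivation:
Op 1: add NA@69 -> ring=[69:NA]
Op 2: route key 28: smallest pos >= 28 is 69 -> NA
Op 3: add NB@14 -> ring=[14:NB,69:NA]
Op 4: add NC@10 -> ring=[10:NC,14:NB,69:NA]
Op 5: add ND@0 -> ring=[0:ND,10:NC,14:NB,69:NA]
Op 6: remove NA -> ring=[0:ND,10:NC,14:NB]
Op 7: route key 10: smallest pos >= 10 is 10 -> NC
Final route key 25: none >= 25, wrap to smallest pos 0 -> ND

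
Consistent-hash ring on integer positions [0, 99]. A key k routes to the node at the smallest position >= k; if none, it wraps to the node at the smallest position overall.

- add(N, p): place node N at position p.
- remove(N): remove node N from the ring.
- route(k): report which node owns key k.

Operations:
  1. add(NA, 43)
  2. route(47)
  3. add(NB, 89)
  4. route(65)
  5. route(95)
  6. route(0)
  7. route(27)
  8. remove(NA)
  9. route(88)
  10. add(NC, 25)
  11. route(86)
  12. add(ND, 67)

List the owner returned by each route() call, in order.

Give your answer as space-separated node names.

Op 1: add NA@43 -> ring=[43:NA]
Op 2: route key 47: none >= 47, wrap to smallest pos 43 -> NA
Op 3: add NB@89 -> ring=[43:NA,89:NB]
Op 4: route key 65: smallest pos >= 65 is 89 -> NB
Op 5: route key 95: none >= 95, wrap to smallest pos 43 -> NA
Op 6: route key 0: smallest pos >= 0 is 43 -> NA
Op 7: route key 27: smallest pos >= 27 is 43 -> NA
Op 8: remove NA -> ring=[89:NB]
Op 9: route key 88: smallest pos >= 88 is 89 -> NB
Op 10: add NC@25 -> ring=[25:NC,89:NB]
Op 11: route key 86: smallest pos >= 86 is 89 -> NB
Op 12: add ND@67 -> ring=[25:NC,67:ND,89:NB]

Answer: NA NB NA NA NA NB NB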